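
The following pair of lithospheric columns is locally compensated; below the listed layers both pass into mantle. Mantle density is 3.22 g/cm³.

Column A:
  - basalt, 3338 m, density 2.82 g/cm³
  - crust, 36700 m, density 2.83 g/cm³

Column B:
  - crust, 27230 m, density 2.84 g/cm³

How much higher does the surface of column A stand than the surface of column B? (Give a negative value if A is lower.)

1650 m

For any compensation level in the mantle, the mantle terms cancel and isostasy reduces to e = (Σt_A − Σt_B) − (Σ(ρt)_A − Σ(ρt)_B) / ρ_m.
Σt_A = 40038 m; Σt_B = 27230 m; Σ(ρt)_A = 113274.16; Σ(ρt)_B = 77333.2 (in m·g/cm³).
e = (40038 − 27230) − (113274.16 − 77333.2) / 3.22 = 1650 m.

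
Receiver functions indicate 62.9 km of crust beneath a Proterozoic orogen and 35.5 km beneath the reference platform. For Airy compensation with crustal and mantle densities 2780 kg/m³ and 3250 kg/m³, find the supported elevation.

3.96 km

Excess crust Δ = 62.9 km − 35.5 km = 27.4 km, split between elevation h and root r with h + r = Δ.
Airy balance ρ_c h = (ρ_m − ρ_c) r gives r = h ρ_c/(ρ_m − ρ_c), so h (1 + ρ_c/(ρ_m − ρ_c)) = Δ, i.e. h = Δ (ρ_m − ρ_c)/ρ_m.
h = 27.4 km × 470/3250 = 3.96 km.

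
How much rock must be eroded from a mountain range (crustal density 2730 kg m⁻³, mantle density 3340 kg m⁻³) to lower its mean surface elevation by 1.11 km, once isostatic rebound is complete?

Net drop Δ = e − u = e − e ρ_c/ρ_m = e (ρ_m − ρ_c)/ρ_m.
e = Δ ρ_m/(ρ_m − ρ_c) = 1.11 km × 3340/610 = 6.08 km.

6.08 km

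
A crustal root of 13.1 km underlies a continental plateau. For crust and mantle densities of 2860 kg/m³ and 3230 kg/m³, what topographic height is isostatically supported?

For local isostatic compensation: ρ_c h = (ρ_m − ρ_c) r.
h = r (ρ_m − ρ_c) / ρ_c = 13.1 km × (3230 − 2860) / 2860 = 1.69 km.

1.69 km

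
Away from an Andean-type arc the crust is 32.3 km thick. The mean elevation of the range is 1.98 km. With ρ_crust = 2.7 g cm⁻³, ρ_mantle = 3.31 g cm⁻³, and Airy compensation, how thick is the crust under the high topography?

Root depth r = h ρ_c / (ρ_m − ρ_c) = 1.98 km × 2.7 / 0.61 = 8.764 km.
Total thickness = T + h + r = 32.3 km + 1.98 km + 8.764 km = 43 km.

43 km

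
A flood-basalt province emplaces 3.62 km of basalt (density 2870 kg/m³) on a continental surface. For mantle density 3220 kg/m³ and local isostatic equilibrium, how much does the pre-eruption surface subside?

3.23 km

Subaerial loading: s = t ρ_load / ρ_m.
s = 3.62 km × 2870/3220 = 3.23 km.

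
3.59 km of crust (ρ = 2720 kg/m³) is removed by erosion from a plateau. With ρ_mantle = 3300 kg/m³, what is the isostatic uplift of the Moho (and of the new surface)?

2.96 km

Unloading: uplift u = e ρ_c/ρ_m = 3.59 km × 2720/3300 = 2.96 km.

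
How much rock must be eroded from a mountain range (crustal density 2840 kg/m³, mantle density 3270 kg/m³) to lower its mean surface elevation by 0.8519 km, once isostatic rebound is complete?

Net drop Δ = e − u = e − e ρ_c/ρ_m = e (ρ_m − ρ_c)/ρ_m.
e = Δ ρ_m/(ρ_m − ρ_c) = 0.8519 km × 3270/430 = 6.48 km.

6.48 km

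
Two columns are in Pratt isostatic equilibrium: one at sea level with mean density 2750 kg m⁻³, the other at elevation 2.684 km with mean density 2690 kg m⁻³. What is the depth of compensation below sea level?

120 km

ρ_ref D = ρ (D + h) → D (ρ_ref − ρ) = ρ h.
D = ρ h/(ρ_ref − ρ) = 2690 × 2.684 km/(2750 − 2690) = 120 km.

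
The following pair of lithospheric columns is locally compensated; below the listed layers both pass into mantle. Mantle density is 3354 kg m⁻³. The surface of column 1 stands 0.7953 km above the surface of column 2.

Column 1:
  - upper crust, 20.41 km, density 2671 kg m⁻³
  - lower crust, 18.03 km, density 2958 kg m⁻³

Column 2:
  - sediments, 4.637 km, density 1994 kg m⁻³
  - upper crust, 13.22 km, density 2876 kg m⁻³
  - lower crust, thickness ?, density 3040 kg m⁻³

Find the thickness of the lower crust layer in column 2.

18.4 km

Take the compensation level at the base of the deeper column (depth z_c below the surface of column 1) and equate Σ ρ_i t_i down to z_c; mantle fills any gap and the z_c terms cancel.
Column 1: 20.41×2671 + 18.03×2958 + (z_c − 38.44)×3354
Column 2: 0.7953×0 + 4.637×1994 + 13.22×2876 + x×3040 + (z_c − 0.7953 − 17.857 − x)×3354
The z_c×3354 term appears on both sides and cancels. Collect the known terms of each column as K = Σ(ρt)_known − 3354 × (depth of known layers): K_1 = 107847.85 − 3354×38.44 = −21079.91; K_2 = 47266.898 − 3354×(0.7953 + 17.857) = −15292.9162.
Balance: K_1 = K_2 − x×(3354 − 3040), so x = (K_2 − K_1)/(3354 − 3040) = 5786.99/314 = 18.4 km.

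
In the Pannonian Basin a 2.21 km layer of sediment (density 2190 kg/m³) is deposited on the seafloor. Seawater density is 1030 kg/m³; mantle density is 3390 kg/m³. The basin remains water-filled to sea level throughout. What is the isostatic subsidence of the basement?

1.09 km

Submarine loading: the sediment displaces seawater, and the subsidence is in turn flooded, so s (ρ_m − ρ_w) = t (ρ_sed − ρ_w).
s = 2.21 km × (2190 − 1030) / (3390 − 1030) = 1.09 km.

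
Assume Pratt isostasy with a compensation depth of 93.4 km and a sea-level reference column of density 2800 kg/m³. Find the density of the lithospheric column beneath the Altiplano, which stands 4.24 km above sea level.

Pratt balance: ρ_ref D = ρ (D + h).
ρ = ρ_ref D/(D + h) = 2800 × 93.4 km/(93.4 km + 4.24 km) = 2680 kg/m³.

2680 kg/m³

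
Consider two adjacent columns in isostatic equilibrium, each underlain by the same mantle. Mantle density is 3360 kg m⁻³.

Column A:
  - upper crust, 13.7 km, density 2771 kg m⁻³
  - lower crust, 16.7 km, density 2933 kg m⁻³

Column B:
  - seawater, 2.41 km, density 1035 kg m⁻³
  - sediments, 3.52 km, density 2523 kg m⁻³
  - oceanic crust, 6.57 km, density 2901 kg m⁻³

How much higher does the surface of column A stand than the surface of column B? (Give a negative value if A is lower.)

For any compensation level in the mantle, the mantle terms cancel and isostasy reduces to e = (Σt_A − Σt_B) − (Σ(ρt)_A − Σ(ρt)_B) / ρ_m.
Σt_A = 30.4 km; Σt_B = 12.5 km; Σ(ρt)_A = 86943.8; Σ(ρt)_B = 30434.88 (in km·kg m⁻³).
e = (30.4 − 12.5) − (86943.8 − 30434.88) / 3360 = 1.08 km.

1.08 km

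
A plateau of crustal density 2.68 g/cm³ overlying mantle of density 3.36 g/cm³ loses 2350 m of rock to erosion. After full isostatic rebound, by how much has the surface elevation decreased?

476 m

Rebound u = e ρ_c/ρ_m = 2350 m × 2.68/3.36 = 1874 m.
Net surface drop = e − u = 2350 m − 1874 m = e (ρ_m − ρ_c)/ρ_m = 476 m.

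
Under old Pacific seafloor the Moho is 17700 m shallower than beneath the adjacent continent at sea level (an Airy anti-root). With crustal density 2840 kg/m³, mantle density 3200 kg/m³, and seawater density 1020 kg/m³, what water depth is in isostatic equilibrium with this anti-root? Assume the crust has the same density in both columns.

Replacing a thickness d of crust by seawater at the top must be balanced by replacing crust with mantle at the base: d (ρ_c − ρ_w) = a (ρ_m − ρ_c).
d = a (ρ_m − ρ_c)/(ρ_c − ρ_w) = 17700 m × 360/1820 = 3500 m.

3500 m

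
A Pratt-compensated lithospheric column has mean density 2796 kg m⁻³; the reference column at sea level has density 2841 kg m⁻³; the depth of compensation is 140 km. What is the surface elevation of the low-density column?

2.25 km

ρ_ref D = ρ (D + h) → h = D (ρ_ref − ρ)/ρ.
h = 140 km × (2841 − 2796)/2796 = 2.25 km.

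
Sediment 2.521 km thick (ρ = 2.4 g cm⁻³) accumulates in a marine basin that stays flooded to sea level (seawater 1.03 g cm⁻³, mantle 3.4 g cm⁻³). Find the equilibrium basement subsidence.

Submarine loading: the sediment displaces seawater, and the subsidence is in turn flooded, so s (ρ_m − ρ_w) = t (ρ_sed − ρ_w).
s = 2.521 km × (2.4 − 1.03) / (3.4 − 1.03) = 1.46 km.

1.46 km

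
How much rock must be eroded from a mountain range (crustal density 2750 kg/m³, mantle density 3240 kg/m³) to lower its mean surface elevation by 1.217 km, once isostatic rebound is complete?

Net drop Δ = e − u = e − e ρ_c/ρ_m = e (ρ_m − ρ_c)/ρ_m.
e = Δ ρ_m/(ρ_m − ρ_c) = 1.217 km × 3240/490 = 8.05 km.

8.05 km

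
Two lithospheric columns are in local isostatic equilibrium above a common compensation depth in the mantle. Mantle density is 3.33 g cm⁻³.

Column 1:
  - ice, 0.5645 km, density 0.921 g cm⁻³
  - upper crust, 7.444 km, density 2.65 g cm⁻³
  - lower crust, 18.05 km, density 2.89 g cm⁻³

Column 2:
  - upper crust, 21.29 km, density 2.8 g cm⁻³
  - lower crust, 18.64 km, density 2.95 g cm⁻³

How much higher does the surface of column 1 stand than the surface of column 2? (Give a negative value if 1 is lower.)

−1.2 km

For any compensation level in the mantle, the mantle terms cancel and isostasy reduces to e = (Σt_1 − Σt_2) − (Σ(ρt)_1 − Σ(ρt)_2) / ρ_m.
Σt_1 = 26.0585 km; Σt_2 = 39.93 km; Σ(ρt)_1 = 72.4110045; Σ(ρt)_2 = 114.6 (in km·g cm⁻³).
e = (26.0585 − 39.93) − (72.4110045 − 114.6) / 3.33 = −1.2 km.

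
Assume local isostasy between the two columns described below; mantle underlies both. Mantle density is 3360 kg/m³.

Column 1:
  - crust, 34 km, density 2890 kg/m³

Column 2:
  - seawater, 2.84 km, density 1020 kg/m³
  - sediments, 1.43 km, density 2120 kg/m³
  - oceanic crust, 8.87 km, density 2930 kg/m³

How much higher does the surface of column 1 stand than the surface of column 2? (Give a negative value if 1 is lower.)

1.12 km

For any compensation level in the mantle, the mantle terms cancel and isostasy reduces to e = (Σt_1 − Σt_2) − (Σ(ρt)_1 − Σ(ρt)_2) / ρ_m.
Σt_1 = 34 km; Σt_2 = 13.14 km; Σ(ρt)_1 = 98260; Σ(ρt)_2 = 31917.5 (in km·kg/m³).
e = (34 − 13.14) − (98260 − 31917.5) / 3360 = 1.12 km.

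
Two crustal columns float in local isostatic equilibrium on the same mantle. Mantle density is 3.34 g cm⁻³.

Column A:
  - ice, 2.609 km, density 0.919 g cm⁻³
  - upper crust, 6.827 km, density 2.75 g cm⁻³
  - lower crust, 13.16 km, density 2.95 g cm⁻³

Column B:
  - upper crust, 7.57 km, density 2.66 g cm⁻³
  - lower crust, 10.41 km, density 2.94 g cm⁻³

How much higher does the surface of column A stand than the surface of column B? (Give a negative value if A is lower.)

1.85 km

For any compensation level in the mantle, the mantle terms cancel and isostasy reduces to e = (Σt_A − Σt_B) − (Σ(ρt)_A − Σ(ρt)_B) / ρ_m.
Σt_A = 22.596 km; Σt_B = 17.98 km; Σ(ρt)_A = 59.993921; Σ(ρt)_B = 50.7416 (in km·g cm⁻³).
e = (22.596 − 17.98) − (59.993921 − 50.7416) / 3.34 = 1.85 km.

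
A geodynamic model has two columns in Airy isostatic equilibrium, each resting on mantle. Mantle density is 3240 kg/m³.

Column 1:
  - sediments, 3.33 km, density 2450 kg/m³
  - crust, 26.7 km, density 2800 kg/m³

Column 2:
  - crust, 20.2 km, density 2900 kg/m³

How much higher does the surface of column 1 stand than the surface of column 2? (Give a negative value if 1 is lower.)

For any compensation level in the mantle, the mantle terms cancel and isostasy reduces to e = (Σt_1 − Σt_2) − (Σ(ρt)_1 − Σ(ρt)_2) / ρ_m.
Σt_1 = 30.03 km; Σt_2 = 20.2 km; Σ(ρt)_1 = 82918.5; Σ(ρt)_2 = 58580 (in km·kg/m³).
e = (30.03 − 20.2) − (82918.5 − 58580) / 3240 = 2.32 km.

2.32 km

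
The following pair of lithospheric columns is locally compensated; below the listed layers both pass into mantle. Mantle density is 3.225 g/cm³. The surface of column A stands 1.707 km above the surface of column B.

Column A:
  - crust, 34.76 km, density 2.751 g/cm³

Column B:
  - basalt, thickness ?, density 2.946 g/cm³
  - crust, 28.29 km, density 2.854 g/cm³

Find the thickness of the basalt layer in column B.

Take the compensation level at the base of the deeper column (depth z_c below the surface of column A) and equate Σ ρ_i t_i down to z_c; mantle fills any gap and the z_c terms cancel.
Column A: 34.76×2.751 + (z_c − 34.76)×3.225
Column B: 1.707×0 + x×2.946 + 28.29×2.854 + (z_c − 1.707 − 28.29 − x)×3.225
The z_c×3.225 term appears on both sides and cancels. Collect the known terms of each column as K = Σ(ρt)_known − 3.225 × (depth of known layers): K_A = 95.62476 − 3.225×34.76 = −16.47624; K_B = 80.73966 − 3.225×(1.707 + 28.29) = −16.000665.
Balance: K_A = K_B − x×(3.225 − 2.946), so x = (K_B − K_A)/(3.225 − 2.946) = 0.475575/0.279 = 1.7 km.

1.7 km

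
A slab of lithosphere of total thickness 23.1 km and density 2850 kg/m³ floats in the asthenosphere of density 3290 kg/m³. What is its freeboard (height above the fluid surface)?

Floating equilibrium: submerged depth d = t ρ_obj/ρ_fluid = 23.1 km × 2850/3290 = 20.01 km.
Freeboard = t − d = 23.1 km − 20.01 km = 3.09 km.

3.09 km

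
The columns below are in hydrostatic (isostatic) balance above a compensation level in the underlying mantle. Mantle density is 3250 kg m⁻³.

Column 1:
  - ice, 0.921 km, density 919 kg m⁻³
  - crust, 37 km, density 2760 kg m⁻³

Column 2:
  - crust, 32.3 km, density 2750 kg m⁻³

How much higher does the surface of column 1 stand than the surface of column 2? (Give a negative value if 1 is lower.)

For any compensation level in the mantle, the mantle terms cancel and isostasy reduces to e = (Σt_1 − Σt_2) − (Σ(ρt)_1 − Σ(ρt)_2) / ρ_m.
Σt_1 = 37.921 km; Σt_2 = 32.3 km; Σ(ρt)_1 = 102966.399; Σ(ρt)_2 = 88825 (in km·kg m⁻³).
e = (37.921 − 32.3) − (102966.399 − 88825) / 3250 = 1.27 km.

1.27 km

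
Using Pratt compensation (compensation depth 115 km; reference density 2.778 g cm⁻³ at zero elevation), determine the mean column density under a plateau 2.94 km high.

2.71 g cm⁻³

Pratt balance: ρ_ref D = ρ (D + h).
ρ = ρ_ref D/(D + h) = 2.778 × 115 km/(115 km + 2.94 km) = 2.71 g cm⁻³.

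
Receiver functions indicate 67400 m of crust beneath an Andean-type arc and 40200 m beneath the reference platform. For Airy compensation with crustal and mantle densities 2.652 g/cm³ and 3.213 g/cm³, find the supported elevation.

4750 m

Excess crust Δ = 67400 m − 40200 m = 27200 m, split between elevation h and root r with h + r = Δ.
Airy balance ρ_c h = (ρ_m − ρ_c) r gives r = h ρ_c/(ρ_m − ρ_c), so h (1 + ρ_c/(ρ_m − ρ_c)) = Δ, i.e. h = Δ (ρ_m − ρ_c)/ρ_m.
h = 27200 m × 0.561/3.213 = 4750 m.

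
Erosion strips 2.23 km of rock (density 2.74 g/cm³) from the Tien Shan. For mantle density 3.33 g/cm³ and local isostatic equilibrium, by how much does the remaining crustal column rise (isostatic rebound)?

1.83 km

Unloading: uplift u = e ρ_c/ρ_m = 2.23 km × 2.74/3.33 = 1.83 km.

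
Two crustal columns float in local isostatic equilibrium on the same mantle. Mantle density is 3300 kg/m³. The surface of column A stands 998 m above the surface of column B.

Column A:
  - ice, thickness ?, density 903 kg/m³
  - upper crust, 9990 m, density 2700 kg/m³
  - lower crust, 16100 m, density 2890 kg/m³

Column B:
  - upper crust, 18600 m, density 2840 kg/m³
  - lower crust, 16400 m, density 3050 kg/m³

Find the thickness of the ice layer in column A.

1400 m

Take the compensation level at the base of the deeper column (depth z_c below the surface of column A) and equate Σ ρ_i t_i down to z_c; mantle fills any gap and the z_c terms cancel.
Column A: x×903 + 9990×2700 + 16100×2890 + (z_c − 26090 − x)×3300
Column B: 998×0 + 18600×2840 + 16400×3050 + (z_c − 998 − 35000)×3300
The z_c×3300 term appears on both sides and cancels. Collect the known terms of each column as K = Σ(ρt)_known − 3300 × (depth of known layers): K_A = 73502000 − 3300×26090 = −12595000; K_B = 102844000 − 3300×(998 + 35000) = −15949400.
Balance: K_A − x×(3300 − 903) = K_B, so x = (K_A − K_B)/(3300 − 903) = 3354400/2397 = 1400 m.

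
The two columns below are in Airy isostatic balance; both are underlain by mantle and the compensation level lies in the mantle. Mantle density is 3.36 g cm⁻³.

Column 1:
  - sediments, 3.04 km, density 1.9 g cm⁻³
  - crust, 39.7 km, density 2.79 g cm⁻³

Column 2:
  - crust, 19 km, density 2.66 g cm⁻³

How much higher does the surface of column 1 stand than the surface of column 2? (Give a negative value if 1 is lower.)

4.1 km

For any compensation level in the mantle, the mantle terms cancel and isostasy reduces to e = (Σt_1 − Σt_2) − (Σ(ρt)_1 − Σ(ρt)_2) / ρ_m.
Σt_1 = 42.74 km; Σt_2 = 19 km; Σ(ρt)_1 = 116.539; Σ(ρt)_2 = 50.54 (in km·g cm⁻³).
e = (42.74 − 19) − (116.539 − 50.54) / 3.36 = 4.1 km.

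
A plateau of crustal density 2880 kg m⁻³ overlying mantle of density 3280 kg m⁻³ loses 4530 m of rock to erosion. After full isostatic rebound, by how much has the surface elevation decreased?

552 m

Rebound u = e ρ_c/ρ_m = 4530 m × 2880/3280 = 3978 m.
Net surface drop = e − u = 4530 m − 3978 m = e (ρ_m − ρ_c)/ρ_m = 552 m.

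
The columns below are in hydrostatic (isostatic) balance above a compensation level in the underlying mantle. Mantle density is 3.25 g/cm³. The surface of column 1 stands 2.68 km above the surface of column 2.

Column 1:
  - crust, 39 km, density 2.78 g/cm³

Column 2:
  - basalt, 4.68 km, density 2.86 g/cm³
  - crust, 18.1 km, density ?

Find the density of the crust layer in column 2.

2.82 g/cm³

Take the compensation level at the base of the deeper column (depth z_c below the surface of column 1) and equate Σ ρ_i t_i down to z_c; mantle fills any gap and the z_c terms cancel.
Column 1: 39×2.78 + (z_c − 39)×3.25
Column 2: 2.68×0 + 4.68×2.86 + 18.1×ρ + (z_c − 2.68 − 22.78)×3.25
The z_c×3.25 term appears on both sides and cancels. Collect the known terms of each column as K = Σ(ρt)_known − 3.25 × (depth of known layers): K_1 = 108.42 − 3.25×39 = −18.33; K_2 = 13.3848 − 3.25×(2.68 + 22.78) = −69.3602.
Balance: K_1 = K_2 + 18.1×ρ, so ρ = (K_1 − K_2)/18.1 = 51.0302/18.1 = 2.82 g/cm³.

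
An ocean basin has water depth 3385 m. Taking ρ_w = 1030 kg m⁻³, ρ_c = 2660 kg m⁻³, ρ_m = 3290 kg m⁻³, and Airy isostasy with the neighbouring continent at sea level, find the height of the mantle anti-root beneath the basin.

8760 m

Balancing pressure at the compensation depth: replacing crust with seawater at the top is compensated by replacing crust with mantle at the base: d (ρ_c − ρ_w) = a (ρ_m − ρ_c).
a = d (ρ_c − ρ_w)/(ρ_m − ρ_c) = 3385 m × 1630/630 = 8760 m.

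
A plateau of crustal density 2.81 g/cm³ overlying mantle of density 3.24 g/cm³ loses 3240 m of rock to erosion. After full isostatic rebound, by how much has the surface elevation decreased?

Rebound u = e ρ_c/ρ_m = 3240 m × 2.81/3.24 = 2810 m.
Net surface drop = e − u = 3240 m − 2810 m = e (ρ_m − ρ_c)/ρ_m = 430 m.

430 m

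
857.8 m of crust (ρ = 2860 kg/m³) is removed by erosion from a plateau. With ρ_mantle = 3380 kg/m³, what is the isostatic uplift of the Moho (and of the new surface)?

Unloading: uplift u = e ρ_c/ρ_m = 857.8 m × 2860/3380 = 726 m.

726 m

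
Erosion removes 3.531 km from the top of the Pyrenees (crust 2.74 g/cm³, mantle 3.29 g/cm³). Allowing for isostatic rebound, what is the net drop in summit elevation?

0.59 km

Rebound u = e ρ_c/ρ_m = 3.531 km × 2.74/3.29 = 2.941 km.
Net surface drop = e − u = 3.531 km − 2.941 km = e (ρ_m − ρ_c)/ρ_m = 0.59 km.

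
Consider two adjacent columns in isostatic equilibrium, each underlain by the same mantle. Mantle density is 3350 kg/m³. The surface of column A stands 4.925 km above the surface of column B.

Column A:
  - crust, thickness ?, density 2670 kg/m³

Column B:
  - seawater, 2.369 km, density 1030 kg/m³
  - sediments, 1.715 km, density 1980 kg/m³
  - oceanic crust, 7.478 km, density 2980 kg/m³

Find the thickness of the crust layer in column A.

39.9 km

Take the compensation level at the base of the deeper column (depth z_c below the surface of column A) and equate Σ ρ_i t_i down to z_c; mantle fills any gap and the z_c terms cancel.
Column A: x×2670 + (z_c − 0 − x)×3350
Column B: 4.925×0 + 2.369×1030 + 1.715×1980 + 7.478×2980 + (z_c − 4.925 − 11.562)×3350
The z_c×3350 term appears on both sides and cancels. Collect the known terms of each column as K = Σ(ρt)_known − 3350 × (depth of known layers): K_A = 0 − 3350×0 = 0; K_B = 28120.21 − 3350×(4.925 + 11.562) = −27111.24.
Balance: K_A − x×(3350 − 2670) = K_B, so x = (K_A − K_B)/(3350 − 2670) = 27111.2/680 = 39.9 km.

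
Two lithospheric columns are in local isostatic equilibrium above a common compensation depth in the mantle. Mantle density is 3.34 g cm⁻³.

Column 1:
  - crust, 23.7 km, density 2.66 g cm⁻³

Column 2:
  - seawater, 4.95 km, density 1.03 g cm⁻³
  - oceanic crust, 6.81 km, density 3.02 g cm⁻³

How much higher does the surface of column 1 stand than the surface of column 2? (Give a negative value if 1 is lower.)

0.749 km

For any compensation level in the mantle, the mantle terms cancel and isostasy reduces to e = (Σt_1 − Σt_2) − (Σ(ρt)_1 − Σ(ρt)_2) / ρ_m.
Σt_1 = 23.7 km; Σt_2 = 11.76 km; Σ(ρt)_1 = 63.042; Σ(ρt)_2 = 25.6647 (in km·g cm⁻³).
e = (23.7 − 11.76) − (63.042 − 25.6647) / 3.34 = 0.749 km.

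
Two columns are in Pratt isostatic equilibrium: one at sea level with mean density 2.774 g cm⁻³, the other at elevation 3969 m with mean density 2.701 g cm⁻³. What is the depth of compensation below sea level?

147000 m

ρ_ref D = ρ (D + h) → D (ρ_ref − ρ) = ρ h.
D = ρ h/(ρ_ref − ρ) = 2.701 × 3969 m/(2.774 − 2.701) = 147000 m.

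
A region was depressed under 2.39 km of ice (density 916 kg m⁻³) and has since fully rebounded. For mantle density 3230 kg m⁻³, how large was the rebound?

0.678 km

Removing the load lets mantle flow back in; uplift u satisfies ρ_ice t = ρ_m u.
u = t ρ_ice/ρ_m = 2.39 km × 916/3230 = 0.678 km.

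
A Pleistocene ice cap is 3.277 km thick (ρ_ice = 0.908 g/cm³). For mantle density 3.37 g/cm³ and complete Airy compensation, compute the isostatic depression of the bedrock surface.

0.883 km

Balancing pressure at the compensation depth: the ice load ρ_ice t is balanced by mantle displaced below, ρ_m s.
s = t ρ_ice / ρ_m = 3.277 km × 0.908/3.37 = 0.883 km.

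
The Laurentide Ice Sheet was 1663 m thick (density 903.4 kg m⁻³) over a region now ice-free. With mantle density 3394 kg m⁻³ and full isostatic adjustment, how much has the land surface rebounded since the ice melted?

443 m

Removing the load lets mantle flow back in; uplift u satisfies ρ_ice t = ρ_m u.
u = t ρ_ice/ρ_m = 1663 m × 903.4/3394 = 443 m.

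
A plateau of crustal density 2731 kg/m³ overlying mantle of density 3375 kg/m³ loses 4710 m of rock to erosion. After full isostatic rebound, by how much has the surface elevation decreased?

899 m

Rebound u = e ρ_c/ρ_m = 4710 m × 2731/3375 = 3811 m.
Net surface drop = e − u = 4710 m − 3811 m = e (ρ_m − ρ_c)/ρ_m = 899 m.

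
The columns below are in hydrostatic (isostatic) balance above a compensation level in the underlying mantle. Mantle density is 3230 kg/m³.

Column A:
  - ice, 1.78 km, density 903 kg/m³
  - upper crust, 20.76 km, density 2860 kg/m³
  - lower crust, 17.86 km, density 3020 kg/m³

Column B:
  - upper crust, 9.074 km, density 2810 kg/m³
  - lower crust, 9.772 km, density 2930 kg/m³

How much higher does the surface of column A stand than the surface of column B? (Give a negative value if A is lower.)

2.73 km

For any compensation level in the mantle, the mantle terms cancel and isostasy reduces to e = (Σt_A − Σt_B) − (Σ(ρt)_A − Σ(ρt)_B) / ρ_m.
Σt_A = 40.4 km; Σt_B = 18.846 km; Σ(ρt)_A = 114918.14; Σ(ρt)_B = 54129.9 (in km·kg/m³).
e = (40.4 − 18.846) − (114918.14 − 54129.9) / 3230 = 2.73 km.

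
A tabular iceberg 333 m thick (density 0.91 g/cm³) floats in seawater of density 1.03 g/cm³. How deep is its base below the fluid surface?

Draft d = t ρ_obj/ρ_fluid = 333 m × 0.91/1.03 = 294 m.

294 m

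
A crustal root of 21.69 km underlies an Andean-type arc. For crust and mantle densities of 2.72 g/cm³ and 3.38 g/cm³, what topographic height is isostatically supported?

Isostatic balance requires: ρ_c h = (ρ_m − ρ_c) r.
h = r (ρ_m − ρ_c) / ρ_c = 21.69 km × (3.38 − 2.72) / 2.72 = 5.26 km.

5.26 km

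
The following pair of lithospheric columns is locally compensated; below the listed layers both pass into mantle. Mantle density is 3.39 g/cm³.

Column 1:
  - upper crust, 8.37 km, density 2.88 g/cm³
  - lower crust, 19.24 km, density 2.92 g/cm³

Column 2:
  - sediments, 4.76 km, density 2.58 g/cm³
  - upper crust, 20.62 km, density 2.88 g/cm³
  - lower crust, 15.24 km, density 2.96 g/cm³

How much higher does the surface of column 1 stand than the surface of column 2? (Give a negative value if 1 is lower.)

For any compensation level in the mantle, the mantle terms cancel and isostasy reduces to e = (Σt_1 − Σt_2) − (Σ(ρt)_1 − Σ(ρt)_2) / ρ_m.
Σt_1 = 27.61 km; Σt_2 = 40.62 km; Σ(ρt)_1 = 80.2864; Σ(ρt)_2 = 116.7768 (in km·g/cm³).
e = (27.61 − 40.62) − (80.2864 − 116.7768) / 3.39 = −2.25 km.

−2.25 km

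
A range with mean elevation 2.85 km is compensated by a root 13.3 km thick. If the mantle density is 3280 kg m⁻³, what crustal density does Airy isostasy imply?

2700 kg m⁻³

ρ_c h = (ρ_m − ρ_c) r → ρ_c (h + r) = ρ_m r → ρ_c = ρ_m r / (h + r).
ρ_c = 3280 × 13.3 km / (2.85 km + 13.3 km) = 2700 kg m⁻³.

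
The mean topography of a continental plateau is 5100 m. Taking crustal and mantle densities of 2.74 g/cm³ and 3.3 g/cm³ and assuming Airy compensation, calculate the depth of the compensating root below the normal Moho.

Equating mass per unit area of the two columns: the weight of the topography is balanced by the buoyancy of the root, ρ_c h = (ρ_m − ρ_c) r.
r = h · ρ_c / (ρ_m − ρ_c) = 5100 m × 2.74 / (3.3 − 2.74) = 25000 m.

25000 m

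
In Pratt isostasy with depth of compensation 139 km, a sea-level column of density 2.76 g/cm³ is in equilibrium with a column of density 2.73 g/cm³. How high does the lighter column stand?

1.53 km

ρ_ref D = ρ (D + h) → h = D (ρ_ref − ρ)/ρ.
h = 139 km × (2.76 − 2.73)/2.73 = 1.53 km.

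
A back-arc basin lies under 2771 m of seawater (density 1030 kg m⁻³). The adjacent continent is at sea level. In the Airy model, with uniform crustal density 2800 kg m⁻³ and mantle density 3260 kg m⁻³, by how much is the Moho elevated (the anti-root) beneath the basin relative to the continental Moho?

10700 m

Isostatic balance requires: replacing crust with seawater at the top is compensated by replacing crust with mantle at the base: d (ρ_c − ρ_w) = a (ρ_m − ρ_c).
a = d (ρ_c − ρ_w)/(ρ_m − ρ_c) = 2771 m × 1770/460 = 10700 m.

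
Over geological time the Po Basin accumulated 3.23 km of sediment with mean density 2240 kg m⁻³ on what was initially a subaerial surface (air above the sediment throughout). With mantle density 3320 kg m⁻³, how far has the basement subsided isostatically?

Subaerial load: s = t ρ_sed / ρ_m = 3.23 km × 2240/3320 = 2.18 km.

2.18 km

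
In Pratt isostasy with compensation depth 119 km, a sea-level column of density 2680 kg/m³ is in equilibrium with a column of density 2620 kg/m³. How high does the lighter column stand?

2.73 km

ρ_ref D = ρ (D + h) → h = D (ρ_ref − ρ)/ρ.
h = 119 km × (2680 − 2620)/2620 = 2.73 km.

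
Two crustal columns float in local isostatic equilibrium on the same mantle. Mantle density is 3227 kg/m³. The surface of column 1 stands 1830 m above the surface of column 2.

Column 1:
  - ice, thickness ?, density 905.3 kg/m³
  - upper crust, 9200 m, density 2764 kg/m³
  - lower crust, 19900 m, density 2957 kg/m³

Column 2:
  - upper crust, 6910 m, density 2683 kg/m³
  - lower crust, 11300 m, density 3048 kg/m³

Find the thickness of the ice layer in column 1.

Take the compensation level at the base of the deeper column (depth z_c below the surface of column 1) and equate Σ ρ_i t_i down to z_c; mantle fills any gap and the z_c terms cancel.
Column 1: x×905.3 + 9200×2764 + 19900×2957 + (z_c − 29100 − x)×3227
Column 2: 1830×0 + 6910×2683 + 11300×3048 + (z_c − 1830 − 18210)×3227
The z_c×3227 term appears on both sides and cancels. Collect the known terms of each column as K = Σ(ρt)_known − 3227 × (depth of known layers): K_1 = 84273100 − 3227×29100 = −9632600; K_2 = 52981930 − 3227×(1830 + 18210) = −11687150.
Balance: K_1 − x×(3227 − 905.3) = K_2, so x = (K_1 − K_2)/(3227 − 905.3) = 2054550/2321.7 = 885 m.

885 m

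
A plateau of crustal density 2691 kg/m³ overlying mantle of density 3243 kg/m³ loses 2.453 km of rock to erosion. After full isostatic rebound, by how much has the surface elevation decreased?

0.418 km

Rebound u = e ρ_c/ρ_m = 2.453 km × 2691/3243 = 2.035 km.
Net surface drop = e − u = 2.453 km − 2.035 km = e (ρ_m − ρ_c)/ρ_m = 0.418 km.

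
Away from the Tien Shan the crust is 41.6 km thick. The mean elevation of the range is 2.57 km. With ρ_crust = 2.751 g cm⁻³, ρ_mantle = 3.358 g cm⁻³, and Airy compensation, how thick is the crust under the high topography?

55.8 km

Root depth r = h ρ_c / (ρ_m − ρ_c) = 2.57 km × 2.751 / 0.607 = 11.65 km.
Total thickness = T + h + r = 41.6 km + 2.57 km + 11.65 km = 55.8 km.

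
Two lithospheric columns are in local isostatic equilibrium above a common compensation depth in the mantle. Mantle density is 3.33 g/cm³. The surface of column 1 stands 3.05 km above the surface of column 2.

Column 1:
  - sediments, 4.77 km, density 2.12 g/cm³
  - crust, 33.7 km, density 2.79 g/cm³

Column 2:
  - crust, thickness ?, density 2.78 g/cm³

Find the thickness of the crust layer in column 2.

25.1 km

Take the compensation level at the base of the deeper column (depth z_c below the surface of column 1) and equate Σ ρ_i t_i down to z_c; mantle fills any gap and the z_c terms cancel.
Column 1: 4.77×2.12 + 33.7×2.79 + (z_c − 38.47)×3.33
Column 2: 3.05×0 + x×2.78 + (z_c − 3.05 − 0 − x)×3.33
The z_c×3.33 term appears on both sides and cancels. Collect the known terms of each column as K = Σ(ρt)_known − 3.33 × (depth of known layers): K_1 = 104.1354 − 3.33×38.47 = −23.9697; K_2 = 0 − 3.33×(3.05 + 0) = −10.1565.
Balance: K_1 = K_2 − x×(3.33 − 2.78), so x = (K_2 − K_1)/(3.33 − 2.78) = 13.8132/0.55 = 25.1 km.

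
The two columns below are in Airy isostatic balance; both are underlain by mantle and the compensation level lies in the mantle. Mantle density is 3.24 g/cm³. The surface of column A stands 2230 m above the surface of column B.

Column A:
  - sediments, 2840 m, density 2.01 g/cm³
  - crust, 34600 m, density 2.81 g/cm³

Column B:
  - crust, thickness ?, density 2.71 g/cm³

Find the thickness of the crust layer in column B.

Take the compensation level at the base of the deeper column (depth z_c below the surface of column A) and equate Σ ρ_i t_i down to z_c; mantle fills any gap and the z_c terms cancel.
Column A: 2840×2.01 + 34600×2.81 + (z_c − 37440)×3.24
Column B: 2230×0 + x×2.71 + (z_c − 2230 − 0 − x)×3.24
The z_c×3.24 term appears on both sides and cancels. Collect the known terms of each column as K = Σ(ρt)_known − 3.24 × (depth of known layers): K_A = 102934.4 − 3.24×37440 = −18371.2; K_B = 0 − 3.24×(2230 + 0) = −7225.2.
Balance: K_A = K_B − x×(3.24 − 2.71), so x = (K_B − K_A)/(3.24 − 2.71) = 11146/0.53 = 21000 m.

21000 m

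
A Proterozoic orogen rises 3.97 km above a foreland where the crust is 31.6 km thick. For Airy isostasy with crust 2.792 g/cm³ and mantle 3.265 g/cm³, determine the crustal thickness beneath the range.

Root depth r = h ρ_c / (ρ_m − ρ_c) = 3.97 km × 2.792 / 0.473 = 23.43 km.
Total thickness = T + h + r = 31.6 km + 3.97 km + 23.43 km = 59 km.

59 km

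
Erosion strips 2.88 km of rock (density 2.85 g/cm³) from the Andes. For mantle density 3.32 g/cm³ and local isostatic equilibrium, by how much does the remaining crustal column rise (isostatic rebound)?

Unloading: uplift u = e ρ_c/ρ_m = 2.88 km × 2.85/3.32 = 2.47 km.

2.47 km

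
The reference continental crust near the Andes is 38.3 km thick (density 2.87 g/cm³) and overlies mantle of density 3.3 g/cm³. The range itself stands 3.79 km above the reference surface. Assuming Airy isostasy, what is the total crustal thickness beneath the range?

Root depth r = h ρ_c / (ρ_m − ρ_c) = 3.79 km × 2.87 / 0.43 = 25.3 km.
Total thickness = T + h + r = 38.3 km + 3.79 km + 25.3 km = 67.4 km.

67.4 km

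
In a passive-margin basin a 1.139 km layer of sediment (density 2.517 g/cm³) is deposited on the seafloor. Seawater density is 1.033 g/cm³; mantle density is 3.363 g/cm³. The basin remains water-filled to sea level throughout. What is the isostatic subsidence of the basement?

Submarine loading: the sediment displaces seawater, and the subsidence is in turn flooded, so s (ρ_m − ρ_w) = t (ρ_sed − ρ_w).
s = 1.139 km × (2.517 − 1.033) / (3.363 − 1.033) = 0.725 km.

0.725 km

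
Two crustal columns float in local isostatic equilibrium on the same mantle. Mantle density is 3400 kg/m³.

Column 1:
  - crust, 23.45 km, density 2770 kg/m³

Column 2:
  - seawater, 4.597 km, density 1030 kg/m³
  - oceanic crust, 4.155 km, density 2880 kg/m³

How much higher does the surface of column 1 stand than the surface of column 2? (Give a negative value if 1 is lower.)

For any compensation level in the mantle, the mantle terms cancel and isostasy reduces to e = (Σt_1 − Σt_2) − (Σ(ρt)_1 − Σ(ρt)_2) / ρ_m.
Σt_1 = 23.45 km; Σt_2 = 8.752 km; Σ(ρt)_1 = 64956.5; Σ(ρt)_2 = 16701.31 (in km·kg/m³).
e = (23.45 − 8.752) − (64956.5 − 16701.31) / 3400 = 0.505 km.

0.505 km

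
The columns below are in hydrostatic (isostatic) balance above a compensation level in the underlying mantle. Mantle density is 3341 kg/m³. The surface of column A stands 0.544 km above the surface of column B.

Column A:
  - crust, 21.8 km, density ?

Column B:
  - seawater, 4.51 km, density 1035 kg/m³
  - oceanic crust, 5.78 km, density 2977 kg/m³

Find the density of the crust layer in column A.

Take the compensation level at the base of the deeper column (depth z_c below the surface of column A) and equate Σ ρ_i t_i down to z_c; mantle fills any gap and the z_c terms cancel.
Column A: 21.8×ρ + (z_c − 21.8)×3341
Column B: 0.544×0 + 4.51×1035 + 5.78×2977 + (z_c − 0.544 − 10.29)×3341
The z_c×3341 term appears on both sides and cancels. Collect the known terms of each column as K = Σ(ρt)_known − 3341 × (depth of known layers): K_A = 0 − 3341×21.8 = −72833.8; K_B = 21874.91 − 3341×(0.544 + 10.29) = −14321.484.
Balance: K_A + 21.8×ρ = K_B, so ρ = (K_B − K_A)/21.8 = 58512.3/21.8 = 2680 kg/m³.

2680 kg/m³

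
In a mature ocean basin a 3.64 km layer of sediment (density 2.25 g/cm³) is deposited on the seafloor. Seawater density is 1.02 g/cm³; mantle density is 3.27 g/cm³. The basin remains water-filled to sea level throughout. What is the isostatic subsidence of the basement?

Submarine loading: the sediment displaces seawater, and the subsidence is in turn flooded, so s (ρ_m − ρ_w) = t (ρ_sed − ρ_w).
s = 3.64 km × (2.25 − 1.02) / (3.27 − 1.02) = 1.99 km.

1.99 km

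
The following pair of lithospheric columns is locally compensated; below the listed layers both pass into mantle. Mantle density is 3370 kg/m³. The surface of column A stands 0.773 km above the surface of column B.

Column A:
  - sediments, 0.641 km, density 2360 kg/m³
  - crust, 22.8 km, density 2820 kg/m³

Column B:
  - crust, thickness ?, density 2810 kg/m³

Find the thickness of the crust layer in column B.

18.9 km

Take the compensation level at the base of the deeper column (depth z_c below the surface of column A) and equate Σ ρ_i t_i down to z_c; mantle fills any gap and the z_c terms cancel.
Column A: 0.641×2360 + 22.8×2820 + (z_c − 23.441)×3370
Column B: 0.773×0 + x×2810 + (z_c − 0.773 − 0 − x)×3370
The z_c×3370 term appears on both sides and cancels. Collect the known terms of each column as K = Σ(ρt)_known − 3370 × (depth of known layers): K_A = 65808.76 − 3370×23.441 = −13187.41; K_B = 0 − 3370×(0.773 + 0) = −2605.01.
Balance: K_A = K_B − x×(3370 − 2810), so x = (K_B − K_A)/(3370 − 2810) = 10582.4/560 = 18.9 km.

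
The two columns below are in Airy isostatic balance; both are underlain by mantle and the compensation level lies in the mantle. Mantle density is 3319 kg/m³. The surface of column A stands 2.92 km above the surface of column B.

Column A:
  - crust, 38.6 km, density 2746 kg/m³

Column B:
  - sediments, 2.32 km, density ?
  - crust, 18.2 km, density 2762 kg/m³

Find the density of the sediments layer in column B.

2330 kg/m³

Take the compensation level at the base of the deeper column (depth z_c below the surface of column A) and equate Σ ρ_i t_i down to z_c; mantle fills any gap and the z_c terms cancel.
Column A: 38.6×2746 + (z_c − 38.6)×3319
Column B: 2.92×0 + 2.32×ρ + 18.2×2762 + (z_c − 2.92 − 20.52)×3319
The z_c×3319 term appears on both sides and cancels. Collect the known terms of each column as K = Σ(ρt)_known − 3319 × (depth of known layers): K_A = 105995.6 − 3319×38.6 = −22117.8; K_B = 50268.4 − 3319×(2.92 + 20.52) = −27528.96.
Balance: K_A = K_B + 2.32×ρ, so ρ = (K_A − K_B)/2.32 = 5411.16/2.32 = 2330 kg/m³.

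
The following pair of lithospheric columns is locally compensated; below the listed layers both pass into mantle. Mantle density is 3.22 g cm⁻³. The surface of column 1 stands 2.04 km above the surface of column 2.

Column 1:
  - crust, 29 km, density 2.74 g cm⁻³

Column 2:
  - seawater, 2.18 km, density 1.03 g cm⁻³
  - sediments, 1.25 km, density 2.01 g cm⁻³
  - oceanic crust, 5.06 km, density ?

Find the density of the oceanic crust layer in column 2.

3.01 g cm⁻³

Take the compensation level at the base of the deeper column (depth z_c below the surface of column 1) and equate Σ ρ_i t_i down to z_c; mantle fills any gap and the z_c terms cancel.
Column 1: 29×2.74 + (z_c − 29)×3.22
Column 2: 2.04×0 + 2.18×1.03 + 1.25×2.01 + 5.06×ρ + (z_c − 2.04 − 8.49)×3.22
The z_c×3.22 term appears on both sides and cancels. Collect the known terms of each column as K = Σ(ρt)_known − 3.22 × (depth of known layers): K_1 = 79.46 − 3.22×29 = −13.92; K_2 = 4.7579 − 3.22×(2.04 + 8.49) = −29.1487.
Balance: K_1 = K_2 + 5.06×ρ, so ρ = (K_1 − K_2)/5.06 = 15.2287/5.06 = 3.01 g cm⁻³.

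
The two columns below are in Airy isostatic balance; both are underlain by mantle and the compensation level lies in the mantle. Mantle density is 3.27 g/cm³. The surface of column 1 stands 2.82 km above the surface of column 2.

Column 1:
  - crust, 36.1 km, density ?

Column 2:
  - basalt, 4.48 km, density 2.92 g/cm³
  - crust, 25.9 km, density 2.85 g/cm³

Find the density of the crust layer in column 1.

Take the compensation level at the base of the deeper column (depth z_c below the surface of column 1) and equate Σ ρ_i t_i down to z_c; mantle fills any gap and the z_c terms cancel.
Column 1: 36.1×ρ + (z_c − 36.1)×3.27
Column 2: 2.82×0 + 4.48×2.92 + 25.9×2.85 + (z_c − 2.82 − 30.38)×3.27
The z_c×3.27 term appears on both sides and cancels. Collect the known terms of each column as K = Σ(ρt)_known − 3.27 × (depth of known layers): K_1 = 0 − 3.27×36.1 = −118.047; K_2 = 86.8966 − 3.27×(2.82 + 30.38) = −21.6674.
Balance: K_1 + 36.1×ρ = K_2, so ρ = (K_2 − K_1)/36.1 = 96.3796/36.1 = 2.67 g/cm³.

2.67 g/cm³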